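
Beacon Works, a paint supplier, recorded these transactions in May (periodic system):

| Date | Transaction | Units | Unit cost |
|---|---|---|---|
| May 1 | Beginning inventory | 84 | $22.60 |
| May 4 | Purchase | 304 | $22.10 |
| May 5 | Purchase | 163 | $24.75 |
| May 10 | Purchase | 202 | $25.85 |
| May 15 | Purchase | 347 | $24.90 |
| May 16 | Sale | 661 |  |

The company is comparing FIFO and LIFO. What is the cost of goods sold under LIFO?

COGS = $16,634.00

FIFO COGS: 84 @ $22.60 + 304 @ $22.10 + 163 @ $24.75 + 110 @ $25.85 = $15,494.55
LIFO COGS: 347 @ $24.90 + 202 @ $25.85 + 112 @ $24.75 = $16,634.00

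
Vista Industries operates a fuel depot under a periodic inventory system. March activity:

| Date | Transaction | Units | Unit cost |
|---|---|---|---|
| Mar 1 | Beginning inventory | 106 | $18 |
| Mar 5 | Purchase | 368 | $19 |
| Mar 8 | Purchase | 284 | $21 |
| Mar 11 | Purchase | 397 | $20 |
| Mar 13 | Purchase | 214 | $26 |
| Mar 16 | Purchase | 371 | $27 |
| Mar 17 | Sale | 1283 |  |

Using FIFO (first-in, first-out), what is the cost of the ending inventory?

Mar 17, 1283 sold [FIFO — oldest first]: 106 @ $18 + 368 @ $19 + 284 @ $21 + 397 @ $20 + 128 @ $26 = $26,132
Ending inventory: 86 @ $26 + 371 @ $27 = $12,253

Ending inventory = $12,253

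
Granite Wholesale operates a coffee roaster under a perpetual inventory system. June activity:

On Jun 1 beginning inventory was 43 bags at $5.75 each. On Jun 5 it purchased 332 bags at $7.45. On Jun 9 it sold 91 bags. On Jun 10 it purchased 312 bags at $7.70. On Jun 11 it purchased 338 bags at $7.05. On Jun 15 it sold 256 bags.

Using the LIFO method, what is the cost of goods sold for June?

Jun 9, 91 sold [LIFO — newest first]: 91 @ $7.45 = $677.95
Jun 15, 256 sold [LIFO — newest first]: 256 @ $7.05 = $1,804.80
Total COGS = $677.95 + $1,804.80 = $2,482.75
Ending inventory: 43 @ $5.75 + 241 @ $7.45 + 312 @ $7.70 + 82 @ $7.05 = $5,023.20

COGS = $2,482.75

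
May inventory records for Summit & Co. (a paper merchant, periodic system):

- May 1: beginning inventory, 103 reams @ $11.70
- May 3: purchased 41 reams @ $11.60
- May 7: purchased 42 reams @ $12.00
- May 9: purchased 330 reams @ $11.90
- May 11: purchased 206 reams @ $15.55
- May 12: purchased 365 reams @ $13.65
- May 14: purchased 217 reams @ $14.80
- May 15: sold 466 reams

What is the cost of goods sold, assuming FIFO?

May 15, 466 sold [FIFO — oldest first]: 103 @ $11.70 + 41 @ $11.60 + 42 @ $12.00 + 280 @ $11.90 = $5,516.70
Ending inventory: 50 @ $11.90 + 206 @ $15.55 + 365 @ $13.65 + 217 @ $14.80 = $11,992.15
Check: goods available $17,508.85 = COGS $5,516.70 + ending $11,992.15

COGS = $5,516.70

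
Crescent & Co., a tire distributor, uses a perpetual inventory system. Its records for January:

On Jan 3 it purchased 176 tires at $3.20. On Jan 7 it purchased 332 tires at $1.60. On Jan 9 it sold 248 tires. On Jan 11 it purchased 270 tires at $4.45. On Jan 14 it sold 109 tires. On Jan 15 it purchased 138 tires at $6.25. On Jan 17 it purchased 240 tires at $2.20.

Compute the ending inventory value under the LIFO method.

Ending inventory = $2,804.55

Jan 9, 248 sold [LIFO — newest first]: 248 @ $1.60 = $396.80
Jan 14, 109 sold [LIFO — newest first]: 109 @ $4.45 = $485.05
Total COGS = $396.80 + $485.05 = $881.85
Ending inventory: 176 @ $3.20 + 84 @ $1.60 + 161 @ $4.45 + 138 @ $6.25 + 240 @ $2.20 = $2,804.55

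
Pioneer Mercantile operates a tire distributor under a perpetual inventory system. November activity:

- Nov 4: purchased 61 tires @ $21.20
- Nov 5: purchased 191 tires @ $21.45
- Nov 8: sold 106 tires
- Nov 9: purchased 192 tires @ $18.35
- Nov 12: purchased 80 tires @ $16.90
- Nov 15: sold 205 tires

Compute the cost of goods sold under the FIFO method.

Nov 8, 106 sold [FIFO — oldest first]: 61 @ $21.20 + 45 @ $21.45 = $2,258.45
Nov 15, 205 sold [FIFO — oldest first]: 146 @ $21.45 + 59 @ $18.35 = $4,214.35
Total COGS = $2,258.45 + $4,214.35 = $6,472.80
Ending inventory: 133 @ $18.35 + 80 @ $16.90 = $3,792.55

COGS = $6,472.80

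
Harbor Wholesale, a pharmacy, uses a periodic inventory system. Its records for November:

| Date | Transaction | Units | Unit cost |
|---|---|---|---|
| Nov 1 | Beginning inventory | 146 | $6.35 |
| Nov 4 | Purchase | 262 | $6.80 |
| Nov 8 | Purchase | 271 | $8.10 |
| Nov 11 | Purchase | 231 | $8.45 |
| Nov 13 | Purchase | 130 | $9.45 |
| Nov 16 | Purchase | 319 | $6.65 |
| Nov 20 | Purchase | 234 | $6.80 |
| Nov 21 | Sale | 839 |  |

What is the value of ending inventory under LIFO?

Ending inventory = $5,537.55

Nov 21, 839 sold [LIFO — newest first]: 234 @ $6.80 + 319 @ $6.65 + 130 @ $9.45 + 156 @ $8.45 = $6,259.25
Ending inventory: 146 @ $6.35 + 262 @ $6.80 + 271 @ $8.10 + 75 @ $8.45 = $5,537.55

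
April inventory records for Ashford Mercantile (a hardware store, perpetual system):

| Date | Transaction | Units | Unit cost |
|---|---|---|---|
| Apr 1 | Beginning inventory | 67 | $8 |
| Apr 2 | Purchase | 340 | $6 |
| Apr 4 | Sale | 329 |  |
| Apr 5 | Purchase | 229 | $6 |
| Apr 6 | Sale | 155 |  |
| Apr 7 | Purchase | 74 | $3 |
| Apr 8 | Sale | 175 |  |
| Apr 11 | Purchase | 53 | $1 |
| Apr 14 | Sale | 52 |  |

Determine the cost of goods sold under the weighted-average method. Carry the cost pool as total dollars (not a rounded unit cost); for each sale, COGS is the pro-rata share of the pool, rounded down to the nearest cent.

COGS = $4,069.11

After Apr 1: 67 on hand, pool $536.00 (≈ $8.0000 each)
After Apr 2: 407 on hand, pool $2,576.00 (≈ $6.3292 each)
Apr 4, sell 329: 329/407 × $2,576.00 → $2,082.31
After Apr 5: 307 on hand, pool $1,867.69 (≈ $6.0837 each)
Apr 6, sell 155: 155/307 × $1,867.69 → $942.97
After Apr 7: 226 on hand, pool $1,146.72 (≈ $5.0740 each)
Apr 8, sell 175: 175/226 × $1,146.72 → $887.94
After Apr 11: 104 on hand, pool $311.78 (≈ $2.9979 each)
Apr 14, sell 52: 52/104 × $311.78 → $155.89
Total COGS = $2,082.31 + $942.97 + $887.94 + $155.89 = $4,069.11
Ending inventory (cost pool remaining) = $155.89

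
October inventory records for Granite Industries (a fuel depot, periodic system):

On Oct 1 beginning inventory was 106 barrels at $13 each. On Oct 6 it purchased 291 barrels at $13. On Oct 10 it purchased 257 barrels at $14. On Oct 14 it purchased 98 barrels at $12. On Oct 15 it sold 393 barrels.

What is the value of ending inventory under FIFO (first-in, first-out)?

Oct 15, 393 sold [FIFO — oldest first]: 106 @ $13 + 287 @ $13 = $5,109
Ending inventory: 4 @ $13 + 257 @ $14 + 98 @ $12 = $4,826
Check: goods available $9,935 = COGS $5,109 + ending $4,826

Ending inventory = $4,826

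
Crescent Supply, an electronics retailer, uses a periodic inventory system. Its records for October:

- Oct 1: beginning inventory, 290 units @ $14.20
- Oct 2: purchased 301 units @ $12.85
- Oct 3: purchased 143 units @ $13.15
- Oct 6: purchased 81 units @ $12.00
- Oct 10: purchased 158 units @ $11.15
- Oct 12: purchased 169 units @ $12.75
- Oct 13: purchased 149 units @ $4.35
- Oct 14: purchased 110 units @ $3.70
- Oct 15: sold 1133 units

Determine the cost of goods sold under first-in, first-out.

Oct 15, 1133 sold [FIFO — oldest first]: 290 @ $14.20 + 301 @ $12.85 + 143 @ $13.15 + 81 @ $12.00 + 158 @ $11.15 + 160 @ $12.75 = $14,640.00
Ending inventory: 9 @ $12.75 + 149 @ $4.35 + 110 @ $3.70 = $1,169.90

COGS = $14,640.00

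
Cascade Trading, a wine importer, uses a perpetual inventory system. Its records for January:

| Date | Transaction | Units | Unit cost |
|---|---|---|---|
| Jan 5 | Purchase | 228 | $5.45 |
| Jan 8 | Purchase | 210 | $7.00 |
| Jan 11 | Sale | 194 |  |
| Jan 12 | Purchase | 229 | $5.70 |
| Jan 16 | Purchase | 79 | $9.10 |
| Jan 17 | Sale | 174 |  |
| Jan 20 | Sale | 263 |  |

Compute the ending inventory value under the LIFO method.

Ending inventory = $626.75

Jan 11, 194 sold [LIFO — newest first]: 194 @ $7.00 = $1,358.00
Jan 17, 174 sold [LIFO — newest first]: 79 @ $9.10 + 95 @ $5.70 = $1,260.40
Jan 20, 263 sold [LIFO — newest first]: 134 @ $5.70 + 16 @ $7.00 + 113 @ $5.45 = $1,491.65
Total COGS = $1,358.00 + $1,260.40 + $1,491.65 = $4,110.05
Ending inventory: 115 @ $5.45 = $626.75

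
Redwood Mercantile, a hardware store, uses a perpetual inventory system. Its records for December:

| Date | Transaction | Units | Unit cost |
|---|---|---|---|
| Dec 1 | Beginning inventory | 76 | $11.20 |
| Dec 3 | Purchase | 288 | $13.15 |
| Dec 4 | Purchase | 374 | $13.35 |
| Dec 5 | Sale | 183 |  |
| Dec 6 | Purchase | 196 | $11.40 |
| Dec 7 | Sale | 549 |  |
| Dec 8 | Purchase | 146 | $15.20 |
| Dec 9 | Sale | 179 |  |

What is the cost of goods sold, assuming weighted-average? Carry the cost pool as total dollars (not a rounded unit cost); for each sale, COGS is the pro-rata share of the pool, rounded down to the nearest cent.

After Dec 1: 76 on hand, pool $851.20 (≈ $11.2000 each)
After Dec 3: 364 on hand, pool $4,638.40 (≈ $12.7429 each)
After Dec 4: 738 on hand, pool $9,631.30 (≈ $13.0505 each)
Dec 5, sell 183: 183/738 × $9,631.30 → $2,388.24
After Dec 6: 751 on hand, pool $9,477.46 (≈ $12.6198 each)
Dec 7, sell 549: 549/751 × $9,477.46 → $6,928.26
After Dec 8: 348 on hand, pool $4,768.40 (≈ $13.7023 each)
Dec 9, sell 179: 179/348 × $4,768.40 → $2,452.71
Total COGS = $2,388.24 + $6,928.26 + $2,452.71 = $11,769.21
Ending inventory (cost pool remaining) = $2,315.69
Check: goods available $14,084.90 = COGS $11,769.21 + ending $2,315.69

COGS = $11,769.21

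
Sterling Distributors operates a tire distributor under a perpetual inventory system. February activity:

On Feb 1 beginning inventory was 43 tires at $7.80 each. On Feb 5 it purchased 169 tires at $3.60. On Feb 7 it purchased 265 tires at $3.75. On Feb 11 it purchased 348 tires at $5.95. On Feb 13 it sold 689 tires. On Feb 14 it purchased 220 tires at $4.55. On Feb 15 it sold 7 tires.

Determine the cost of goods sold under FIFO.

COGS = $3,240.60

Feb 13, 689 sold [FIFO — oldest first]: 43 @ $7.80 + 169 @ $3.60 + 265 @ $3.75 + 212 @ $5.95 = $3,198.95
Feb 15, 7 sold [FIFO — oldest first]: 7 @ $5.95 = $41.65
Total COGS = $3,198.95 + $41.65 = $3,240.60
Ending inventory: 129 @ $5.95 + 220 @ $4.55 = $1,768.55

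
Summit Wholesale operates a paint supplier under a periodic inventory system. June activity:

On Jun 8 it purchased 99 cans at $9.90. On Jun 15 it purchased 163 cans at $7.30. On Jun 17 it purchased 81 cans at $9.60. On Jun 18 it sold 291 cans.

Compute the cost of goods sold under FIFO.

Jun 18, 291 sold [FIFO — oldest first]: 99 @ $9.90 + 163 @ $7.30 + 29 @ $9.60 = $2,448.40
Ending inventory: 52 @ $9.60 = $499.20

COGS = $2,448.40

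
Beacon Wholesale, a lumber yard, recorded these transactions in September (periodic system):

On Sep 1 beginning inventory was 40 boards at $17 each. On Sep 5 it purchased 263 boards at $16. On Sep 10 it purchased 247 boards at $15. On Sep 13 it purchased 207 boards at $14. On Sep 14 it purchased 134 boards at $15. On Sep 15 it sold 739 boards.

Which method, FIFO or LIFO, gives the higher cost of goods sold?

FIFO

FIFO COGS: 40 @ $17 + 263 @ $16 + 247 @ $15 + 189 @ $14 = $11,239
LIFO COGS: 134 @ $15 + 207 @ $14 + 247 @ $15 + 151 @ $16 = $11,029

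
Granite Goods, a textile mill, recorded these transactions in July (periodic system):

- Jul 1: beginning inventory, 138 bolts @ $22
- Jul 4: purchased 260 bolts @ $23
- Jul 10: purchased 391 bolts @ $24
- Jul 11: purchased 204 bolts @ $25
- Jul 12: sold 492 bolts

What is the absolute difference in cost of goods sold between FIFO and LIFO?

FIFO COGS: 138 @ $22 + 260 @ $23 + 94 @ $24 = $11,272
LIFO COGS: 204 @ $25 + 288 @ $24 = $12,012
Difference = |$11,272 − $12,012| = $740

$740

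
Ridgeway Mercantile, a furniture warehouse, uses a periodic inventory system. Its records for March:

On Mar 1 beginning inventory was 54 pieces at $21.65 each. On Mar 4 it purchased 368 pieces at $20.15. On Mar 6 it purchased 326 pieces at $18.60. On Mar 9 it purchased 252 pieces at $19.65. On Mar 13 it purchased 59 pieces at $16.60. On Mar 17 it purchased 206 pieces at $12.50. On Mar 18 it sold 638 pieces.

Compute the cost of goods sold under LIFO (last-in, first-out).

COGS = $10,756.80

Mar 18, 638 sold [LIFO — newest first]: 206 @ $12.50 + 59 @ $16.60 + 252 @ $19.65 + 121 @ $18.60 = $10,756.80
Ending inventory: 54 @ $21.65 + 368 @ $20.15 + 205 @ $18.60 = $12,397.30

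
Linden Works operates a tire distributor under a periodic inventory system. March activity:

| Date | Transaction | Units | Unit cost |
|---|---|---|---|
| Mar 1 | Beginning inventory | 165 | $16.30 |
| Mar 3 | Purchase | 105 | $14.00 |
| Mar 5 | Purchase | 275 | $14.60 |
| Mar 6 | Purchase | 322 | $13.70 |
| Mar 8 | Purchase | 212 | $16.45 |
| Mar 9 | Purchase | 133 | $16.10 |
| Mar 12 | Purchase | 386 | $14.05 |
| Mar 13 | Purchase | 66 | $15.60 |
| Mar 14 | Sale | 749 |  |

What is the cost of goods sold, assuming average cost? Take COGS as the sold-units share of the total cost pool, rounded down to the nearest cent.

COGS = $11,103.33

Mar 14, sell 749: 749/1664 × $24,667.50 → $11,103.33
Ending inventory (cost pool remaining) = $13,564.17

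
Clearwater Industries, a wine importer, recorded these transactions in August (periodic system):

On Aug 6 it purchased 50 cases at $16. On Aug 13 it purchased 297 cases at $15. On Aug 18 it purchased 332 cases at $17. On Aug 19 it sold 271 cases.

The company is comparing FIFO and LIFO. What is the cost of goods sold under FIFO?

COGS = $4,115

FIFO COGS: 50 @ $16 + 221 @ $15 = $4,115
LIFO COGS: 271 @ $17 = $4,607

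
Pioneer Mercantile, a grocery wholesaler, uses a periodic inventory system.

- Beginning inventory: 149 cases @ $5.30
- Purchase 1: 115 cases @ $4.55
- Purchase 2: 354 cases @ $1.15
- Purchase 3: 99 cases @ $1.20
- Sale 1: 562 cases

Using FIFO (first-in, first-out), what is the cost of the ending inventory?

Sale 1 (562) [FIFO — oldest first]: 149 @ $5.30 + 115 @ $4.55 + 298 @ $1.15 = $1,655.65
Ending inventory: 56 @ $1.15 + 99 @ $1.20 = $183.20
Check: goods available $1,838.85 = COGS $1,655.65 + ending $183.20

Ending inventory = $183.20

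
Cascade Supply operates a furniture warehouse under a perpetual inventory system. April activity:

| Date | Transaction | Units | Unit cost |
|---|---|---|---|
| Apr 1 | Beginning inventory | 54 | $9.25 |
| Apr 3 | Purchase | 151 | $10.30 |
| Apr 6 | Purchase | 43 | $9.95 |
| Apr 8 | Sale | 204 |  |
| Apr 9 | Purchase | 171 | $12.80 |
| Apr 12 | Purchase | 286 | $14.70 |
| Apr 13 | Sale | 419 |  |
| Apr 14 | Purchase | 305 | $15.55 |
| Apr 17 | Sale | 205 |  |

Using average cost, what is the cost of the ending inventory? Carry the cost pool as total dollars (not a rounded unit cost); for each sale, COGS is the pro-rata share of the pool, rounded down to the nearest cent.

Ending inventory = $2,756.44

After Apr 1: 54 on hand, pool $499.50 (≈ $9.2500 each)
After Apr 3: 205 on hand, pool $2,054.80 (≈ $10.0234 each)
After Apr 6: 248 on hand, pool $2,482.65 (≈ $10.0107 each)
Apr 8, sell 204: 204/248 × $2,482.65 → $2,042.17
After Apr 9: 215 on hand, pool $2,629.28 (≈ $12.2292 each)
After Apr 12: 501 on hand, pool $6,833.48 (≈ $13.6397 each)
Apr 13, sell 419: 419/501 × $6,833.48 → $5,715.02
After Apr 14: 387 on hand, pool $5,861.21 (≈ $15.1452 each)
Apr 17, sell 205: 205/387 × $5,861.21 → $3,104.77
Total COGS = $2,042.17 + $5,715.02 + $3,104.77 = $10,861.96
Ending inventory (cost pool remaining) = $2,756.44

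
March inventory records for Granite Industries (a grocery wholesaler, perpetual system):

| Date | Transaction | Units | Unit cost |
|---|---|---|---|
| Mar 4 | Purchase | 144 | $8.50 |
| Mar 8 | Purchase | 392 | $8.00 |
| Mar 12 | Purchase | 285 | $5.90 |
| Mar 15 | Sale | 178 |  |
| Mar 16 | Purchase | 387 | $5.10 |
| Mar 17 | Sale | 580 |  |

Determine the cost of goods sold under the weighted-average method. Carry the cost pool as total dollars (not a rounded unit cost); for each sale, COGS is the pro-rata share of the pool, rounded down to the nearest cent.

COGS = $5,085.67

After Mar 4: 144 on hand, pool $1,224.00 (≈ $8.5000 each)
After Mar 8: 536 on hand, pool $4,360.00 (≈ $8.1343 each)
After Mar 12: 821 on hand, pool $6,041.50 (≈ $7.3587 each)
Mar 15, sell 178: 178/821 × $6,041.50 → $1,309.85
After Mar 16: 1030 on hand, pool $6,705.35 (≈ $6.5100 each)
Mar 17, sell 580: 580/1030 × $6,705.35 → $3,775.82
Total COGS = $1,309.85 + $3,775.82 = $5,085.67
Ending inventory (cost pool remaining) = $2,929.53
Check: goods available $8,015.20 = COGS $5,085.67 + ending $2,929.53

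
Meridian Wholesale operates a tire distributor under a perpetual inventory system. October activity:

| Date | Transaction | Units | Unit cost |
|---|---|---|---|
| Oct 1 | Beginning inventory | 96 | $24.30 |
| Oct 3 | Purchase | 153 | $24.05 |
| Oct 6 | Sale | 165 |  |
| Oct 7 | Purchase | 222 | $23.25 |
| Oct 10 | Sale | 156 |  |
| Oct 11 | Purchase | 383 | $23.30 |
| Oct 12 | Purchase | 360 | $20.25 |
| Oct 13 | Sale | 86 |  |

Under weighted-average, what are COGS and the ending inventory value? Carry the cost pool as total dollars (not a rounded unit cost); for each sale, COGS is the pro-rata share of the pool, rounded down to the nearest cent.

After Oct 1: 96 on hand, pool $2,332.80 (≈ $24.3000 each)
After Oct 3: 249 on hand, pool $6,012.45 (≈ $24.1464 each)
Oct 6, sell 165: 165/249 × $6,012.45 → $3,984.15
After Oct 7: 306 on hand, pool $7,189.80 (≈ $23.4961 each)
Oct 10, sell 156: 156/306 × $7,189.80 → $3,665.38
After Oct 11: 533 on hand, pool $12,448.32 (≈ $23.3552 each)
After Oct 12: 893 on hand, pool $19,738.32 (≈ $22.1034 each)
Oct 13, sell 86: 86/893 × $19,738.32 → $1,900.89
Total COGS = $3,984.15 + $3,665.38 + $1,900.89 = $9,550.42
Ending inventory (cost pool remaining) = $17,837.43

COGS = $9,550.42; ending inventory = $17,837.43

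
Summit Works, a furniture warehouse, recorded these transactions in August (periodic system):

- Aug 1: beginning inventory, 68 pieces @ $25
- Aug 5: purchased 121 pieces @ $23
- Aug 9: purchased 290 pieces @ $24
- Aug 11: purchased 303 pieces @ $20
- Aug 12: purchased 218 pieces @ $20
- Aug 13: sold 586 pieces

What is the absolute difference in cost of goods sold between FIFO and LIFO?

FIFO COGS: 68 @ $25 + 121 @ $23 + 290 @ $24 + 107 @ $20 = $13,583
LIFO COGS: 218 @ $20 + 303 @ $20 + 65 @ $24 = $11,980
Difference = |$13,583 − $11,980| = $1,603

$1,603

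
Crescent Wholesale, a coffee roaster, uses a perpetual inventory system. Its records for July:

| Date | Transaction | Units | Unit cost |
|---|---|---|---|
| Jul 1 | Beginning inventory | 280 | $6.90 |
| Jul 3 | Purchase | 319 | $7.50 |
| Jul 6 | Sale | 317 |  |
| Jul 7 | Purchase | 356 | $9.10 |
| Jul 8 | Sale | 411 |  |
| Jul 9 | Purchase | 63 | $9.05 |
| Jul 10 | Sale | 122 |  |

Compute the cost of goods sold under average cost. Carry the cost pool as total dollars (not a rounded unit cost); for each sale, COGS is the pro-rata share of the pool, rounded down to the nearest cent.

After Jul 1: 280 on hand, pool $1,932.00 (≈ $6.9000 each)
After Jul 3: 599 on hand, pool $4,324.50 (≈ $7.2195 each)
Jul 6, sell 317: 317/599 × $4,324.50 → $2,288.59
After Jul 7: 638 on hand, pool $5,275.51 (≈ $8.2688 each)
Jul 8, sell 411: 411/638 × $5,275.51 → $3,398.48
After Jul 9: 290 on hand, pool $2,447.18 (≈ $8.4386 each)
Jul 10, sell 122: 122/290 × $2,447.18 → $1,029.50
Total COGS = $2,288.59 + $3,398.48 + $1,029.50 = $6,716.57
Ending inventory (cost pool remaining) = $1,417.68
Check: goods available $8,134.25 = COGS $6,716.57 + ending $1,417.68

COGS = $6,716.57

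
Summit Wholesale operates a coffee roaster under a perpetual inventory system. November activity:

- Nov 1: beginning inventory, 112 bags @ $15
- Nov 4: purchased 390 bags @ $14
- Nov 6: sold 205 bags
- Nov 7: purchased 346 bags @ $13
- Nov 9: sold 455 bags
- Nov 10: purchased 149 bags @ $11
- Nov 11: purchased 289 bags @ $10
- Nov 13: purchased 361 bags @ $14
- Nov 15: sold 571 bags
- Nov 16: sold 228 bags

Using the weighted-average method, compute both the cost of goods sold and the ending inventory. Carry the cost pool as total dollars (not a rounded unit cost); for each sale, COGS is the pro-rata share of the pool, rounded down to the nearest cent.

COGS = $18,909.90; ending inventory = $2,311.10

After Nov 1: 112 on hand, pool $1,680.00 (≈ $15.0000 each)
After Nov 4: 502 on hand, pool $7,140.00 (≈ $14.2231 each)
Nov 6, sell 205: 205/502 × $7,140.00 → $2,915.73
After Nov 7: 643 on hand, pool $8,722.27 (≈ $13.5650 each)
Nov 9, sell 455: 455/643 × $8,722.27 → $6,172.05
After Nov 10: 337 on hand, pool $4,189.22 (≈ $12.4309 each)
After Nov 11: 626 on hand, pool $7,079.22 (≈ $11.3087 each)
After Nov 13: 987 on hand, pool $12,133.22 (≈ $12.2930 each)
Nov 15, sell 571: 571/987 × $12,133.22 → $7,019.31
Nov 16, sell 228: 228/416 × $5,113.91 → $2,802.81
Total COGS = $2,915.73 + $6,172.05 + $7,019.31 + $2,802.81 = $18,909.90
Ending inventory (cost pool remaining) = $2,311.10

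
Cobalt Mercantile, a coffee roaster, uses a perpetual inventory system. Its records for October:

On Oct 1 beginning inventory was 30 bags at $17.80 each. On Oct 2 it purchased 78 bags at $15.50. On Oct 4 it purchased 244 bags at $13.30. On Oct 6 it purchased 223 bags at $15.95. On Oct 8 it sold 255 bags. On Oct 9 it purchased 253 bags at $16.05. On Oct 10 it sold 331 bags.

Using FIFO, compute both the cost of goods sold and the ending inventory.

COGS = $8,721.60; ending inventory = $3,884.10

Oct 8, 255 sold [FIFO — oldest first]: 30 @ $17.80 + 78 @ $15.50 + 147 @ $13.30 = $3,698.10
Oct 10, 331 sold [FIFO — oldest first]: 97 @ $13.30 + 223 @ $15.95 + 11 @ $16.05 = $5,023.50
Total COGS = $3,698.10 + $5,023.50 = $8,721.60
Ending inventory: 242 @ $16.05 = $3,884.10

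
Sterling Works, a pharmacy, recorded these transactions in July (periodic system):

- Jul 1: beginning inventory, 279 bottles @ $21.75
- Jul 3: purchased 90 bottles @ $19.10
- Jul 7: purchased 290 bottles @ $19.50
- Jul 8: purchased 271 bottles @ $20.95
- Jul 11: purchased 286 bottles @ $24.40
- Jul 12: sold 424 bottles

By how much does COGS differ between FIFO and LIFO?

FIFO COGS: 279 @ $21.75 + 90 @ $19.10 + 55 @ $19.50 = $8,859.75
LIFO COGS: 286 @ $24.40 + 138 @ $20.95 = $9,869.50
Difference = |$8,859.75 − $9,869.50| = $1,009.75

$1,009.75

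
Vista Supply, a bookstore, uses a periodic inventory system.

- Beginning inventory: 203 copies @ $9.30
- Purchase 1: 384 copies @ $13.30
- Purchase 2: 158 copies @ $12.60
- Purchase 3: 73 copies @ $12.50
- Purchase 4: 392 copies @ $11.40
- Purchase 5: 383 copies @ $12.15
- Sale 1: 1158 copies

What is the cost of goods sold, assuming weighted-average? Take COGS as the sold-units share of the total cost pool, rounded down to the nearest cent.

COGS = $13,826.68

Sale 1, sell 1158: 1158/1593 × $19,020.65 → $13,826.68
Ending inventory (cost pool remaining) = $5,193.97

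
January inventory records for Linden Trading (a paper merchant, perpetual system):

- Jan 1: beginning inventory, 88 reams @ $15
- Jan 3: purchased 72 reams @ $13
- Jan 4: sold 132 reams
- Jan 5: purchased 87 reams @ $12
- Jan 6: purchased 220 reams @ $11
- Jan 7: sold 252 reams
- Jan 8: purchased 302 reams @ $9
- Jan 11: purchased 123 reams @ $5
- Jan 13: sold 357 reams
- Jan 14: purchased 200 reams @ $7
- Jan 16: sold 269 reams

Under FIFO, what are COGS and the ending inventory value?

Jan 4, 132 sold [FIFO — oldest first]: 88 @ $15 + 44 @ $13 = $1,892
Jan 7, 252 sold [FIFO — oldest first]: 28 @ $13 + 87 @ $12 + 137 @ $11 = $2,915
Jan 13, 357 sold [FIFO — oldest first]: 83 @ $11 + 274 @ $9 = $3,379
Jan 16, 269 sold [FIFO — oldest first]: 28 @ $9 + 123 @ $5 + 118 @ $7 = $1,693
Total COGS = $1,892 + $2,915 + $3,379 + $1,693 = $9,879
Ending inventory: 82 @ $7 = $574

COGS = $9,879; ending inventory = $574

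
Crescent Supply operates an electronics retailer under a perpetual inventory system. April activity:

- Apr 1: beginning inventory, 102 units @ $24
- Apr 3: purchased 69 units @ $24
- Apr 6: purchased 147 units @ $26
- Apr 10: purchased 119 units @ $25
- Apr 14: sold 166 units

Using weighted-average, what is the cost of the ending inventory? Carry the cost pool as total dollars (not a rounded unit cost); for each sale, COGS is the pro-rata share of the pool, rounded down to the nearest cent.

After Apr 1: 102 on hand, pool $2,448.00 (≈ $24.0000 each)
After Apr 3: 171 on hand, pool $4,104.00 (≈ $24.0000 each)
After Apr 6: 318 on hand, pool $7,926.00 (≈ $24.9245 each)
After Apr 10: 437 on hand, pool $10,901.00 (≈ $24.9451 each)
Apr 14, sell 166: 166/437 × $10,901.00 → $4,140.88
Ending inventory (cost pool remaining) = $6,760.12

Ending inventory = $6,760.12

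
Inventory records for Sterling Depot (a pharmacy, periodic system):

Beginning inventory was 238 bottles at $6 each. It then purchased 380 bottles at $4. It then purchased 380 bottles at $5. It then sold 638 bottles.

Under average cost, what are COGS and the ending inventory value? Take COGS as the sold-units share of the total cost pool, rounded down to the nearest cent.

Sale 1, sell 638: 638/998 × $4,848.00 → $3,099.22
Ending inventory (cost pool remaining) = $1,748.78
Check: goods available $4,848.00 = COGS $3,099.22 + ending $1,748.78

COGS = $3,099.22; ending inventory = $1,748.78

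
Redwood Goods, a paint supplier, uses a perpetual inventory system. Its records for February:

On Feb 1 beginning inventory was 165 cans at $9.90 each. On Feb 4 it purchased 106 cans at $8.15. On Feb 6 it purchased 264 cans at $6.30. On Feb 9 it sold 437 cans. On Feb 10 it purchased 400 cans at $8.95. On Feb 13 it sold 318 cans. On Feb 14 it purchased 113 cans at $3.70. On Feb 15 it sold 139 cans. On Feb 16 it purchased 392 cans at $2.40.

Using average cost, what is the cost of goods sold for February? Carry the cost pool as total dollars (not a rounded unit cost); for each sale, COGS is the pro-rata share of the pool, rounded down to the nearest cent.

COGS = $7,114.04

After Feb 1: 165 on hand, pool $1,633.50 (≈ $9.9000 each)
After Feb 4: 271 on hand, pool $2,497.40 (≈ $9.2155 each)
After Feb 6: 535 on hand, pool $4,160.60 (≈ $7.7768 each)
Feb 9, sell 437: 437/535 × $4,160.60 → $3,398.47
After Feb 10: 498 on hand, pool $4,342.13 (≈ $8.7191 each)
Feb 13, sell 318: 318/498 × $4,342.13 → $2,772.68
After Feb 14: 293 on hand, pool $1,987.55 (≈ $6.7834 each)
Feb 15, sell 139: 139/293 × $1,987.55 → $942.89
After Feb 16: 546 on hand, pool $1,985.46 (≈ $3.6364 each)
Total COGS = $3,398.47 + $2,772.68 + $942.89 = $7,114.04
Ending inventory (cost pool remaining) = $1,985.46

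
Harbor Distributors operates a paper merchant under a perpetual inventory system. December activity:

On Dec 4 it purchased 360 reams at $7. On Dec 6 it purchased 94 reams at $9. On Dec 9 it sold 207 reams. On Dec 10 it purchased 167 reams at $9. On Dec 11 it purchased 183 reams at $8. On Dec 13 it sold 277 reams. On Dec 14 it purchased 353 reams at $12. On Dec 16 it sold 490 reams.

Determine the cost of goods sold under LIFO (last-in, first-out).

COGS = $9,288

Dec 9, 207 sold [LIFO — newest first]: 94 @ $9 + 113 @ $7 = $1,637
Dec 13, 277 sold [LIFO — newest first]: 183 @ $8 + 94 @ $9 = $2,310
Dec 16, 490 sold [LIFO — newest first]: 353 @ $12 + 73 @ $9 + 64 @ $7 = $5,341
Total COGS = $1,637 + $2,310 + $5,341 = $9,288
Ending inventory: 183 @ $7 = $1,281
Check: goods available $10,569 = COGS $9,288 + ending $1,281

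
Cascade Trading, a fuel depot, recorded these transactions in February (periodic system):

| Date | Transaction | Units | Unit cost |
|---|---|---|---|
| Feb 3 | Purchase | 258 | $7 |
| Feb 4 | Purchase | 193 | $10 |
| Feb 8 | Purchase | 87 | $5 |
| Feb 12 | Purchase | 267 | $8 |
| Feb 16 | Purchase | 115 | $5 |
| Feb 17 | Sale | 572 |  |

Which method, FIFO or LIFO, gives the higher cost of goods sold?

FIFO

FIFO COGS: 258 @ $7 + 193 @ $10 + 87 @ $5 + 34 @ $8 = $4,443
LIFO COGS: 115 @ $5 + 267 @ $8 + 87 @ $5 + 103 @ $10 = $4,176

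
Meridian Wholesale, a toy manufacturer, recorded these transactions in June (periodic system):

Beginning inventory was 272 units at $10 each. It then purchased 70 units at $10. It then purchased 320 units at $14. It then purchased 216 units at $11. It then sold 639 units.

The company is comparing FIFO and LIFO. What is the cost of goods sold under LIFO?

COGS = $7,886

FIFO COGS: 272 @ $10 + 70 @ $10 + 297 @ $14 = $7,578
LIFO COGS: 216 @ $11 + 320 @ $14 + 70 @ $10 + 33 @ $10 = $7,886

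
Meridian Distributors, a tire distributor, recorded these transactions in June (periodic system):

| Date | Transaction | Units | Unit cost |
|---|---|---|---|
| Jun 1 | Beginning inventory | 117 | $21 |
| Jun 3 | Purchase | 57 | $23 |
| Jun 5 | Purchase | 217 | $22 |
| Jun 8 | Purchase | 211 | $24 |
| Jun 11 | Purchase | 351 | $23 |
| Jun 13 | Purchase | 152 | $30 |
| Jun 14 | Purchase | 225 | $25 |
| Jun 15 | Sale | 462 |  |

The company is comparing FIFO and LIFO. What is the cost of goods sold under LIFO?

FIFO COGS: 117 @ $21 + 57 @ $23 + 217 @ $22 + 71 @ $24 = $10,246
LIFO COGS: 225 @ $25 + 152 @ $30 + 85 @ $23 = $12,140

COGS = $12,140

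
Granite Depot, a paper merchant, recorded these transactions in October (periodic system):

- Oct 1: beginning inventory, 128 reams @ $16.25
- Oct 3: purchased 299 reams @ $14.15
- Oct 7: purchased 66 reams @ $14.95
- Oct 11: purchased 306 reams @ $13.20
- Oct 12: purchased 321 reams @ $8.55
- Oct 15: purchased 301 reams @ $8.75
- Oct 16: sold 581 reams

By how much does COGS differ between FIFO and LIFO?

FIFO COGS: 128 @ $16.25 + 299 @ $14.15 + 66 @ $14.95 + 88 @ $13.20 = $8,459.15
LIFO COGS: 301 @ $8.75 + 280 @ $8.55 = $5,027.75
Difference = |$8,459.15 − $5,027.75| = $3,431.40

$3,431.40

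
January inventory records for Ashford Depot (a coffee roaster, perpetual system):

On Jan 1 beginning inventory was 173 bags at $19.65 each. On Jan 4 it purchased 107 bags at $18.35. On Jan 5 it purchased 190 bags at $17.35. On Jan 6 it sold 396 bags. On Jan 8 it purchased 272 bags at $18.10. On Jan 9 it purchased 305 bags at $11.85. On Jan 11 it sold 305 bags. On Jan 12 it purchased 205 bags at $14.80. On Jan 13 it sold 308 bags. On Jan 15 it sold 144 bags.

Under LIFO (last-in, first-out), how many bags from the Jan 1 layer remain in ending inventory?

74

Jan 6, 396 sold [LIFO — newest first]: 190 @ $17.35 + 107 @ $18.35 + 99 @ $19.65 = $7,205.30
Jan 11, 305 sold [LIFO — newest first]: 305 @ $11.85 = $3,614.25
Jan 13, 308 sold [LIFO — newest first]: 205 @ $14.80 + 103 @ $18.10 = $4,898.30
Jan 15, 144 sold [LIFO — newest first]: 144 @ $18.10 = $2,606.40
Total COGS = $7,205.30 + $3,614.25 + $4,898.30 + $2,606.40 = $18,324.25
Ending inventory: 74 @ $19.65 + 25 @ $18.10 = $1,906.60
Check: goods available $20,230.85 = COGS $18,324.25 + ending $1,906.60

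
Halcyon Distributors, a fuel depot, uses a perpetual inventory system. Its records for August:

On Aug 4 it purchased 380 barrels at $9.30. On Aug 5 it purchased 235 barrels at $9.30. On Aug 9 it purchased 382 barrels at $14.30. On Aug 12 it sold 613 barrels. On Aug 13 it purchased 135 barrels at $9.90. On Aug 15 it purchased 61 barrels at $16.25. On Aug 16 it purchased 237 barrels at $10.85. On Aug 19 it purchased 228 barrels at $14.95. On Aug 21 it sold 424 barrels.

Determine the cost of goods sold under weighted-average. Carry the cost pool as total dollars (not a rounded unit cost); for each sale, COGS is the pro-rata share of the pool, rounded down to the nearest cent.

After Aug 4: 380 on hand, pool $3,534.00 (≈ $9.3000 each)
After Aug 5: 615 on hand, pool $5,719.50 (≈ $9.3000 each)
After Aug 9: 997 on hand, pool $11,182.10 (≈ $11.2157 each)
Aug 12, sell 613: 613/997 × $11,182.10 → $6,875.25
After Aug 13: 519 on hand, pool $5,643.35 (≈ $10.8735 each)
After Aug 15: 580 on hand, pool $6,634.60 (≈ $11.4390 each)
After Aug 16: 817 on hand, pool $9,206.05 (≈ $11.2681 each)
After Aug 19: 1045 on hand, pool $12,614.65 (≈ $12.0714 each)
Aug 21, sell 424: 424/1045 × $12,614.65 → $5,118.28
Total COGS = $6,875.25 + $5,118.28 = $11,993.53
Ending inventory (cost pool remaining) = $7,496.37

COGS = $11,993.53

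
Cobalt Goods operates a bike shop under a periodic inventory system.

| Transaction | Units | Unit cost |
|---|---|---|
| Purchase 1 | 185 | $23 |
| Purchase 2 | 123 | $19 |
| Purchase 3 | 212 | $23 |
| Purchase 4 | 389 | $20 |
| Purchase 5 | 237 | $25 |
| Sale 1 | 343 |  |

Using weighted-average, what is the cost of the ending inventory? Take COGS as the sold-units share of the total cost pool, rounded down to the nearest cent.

Sale 1, sell 343: 343/1146 × $25,173.00 → $7,534.32
Ending inventory (cost pool remaining) = $17,638.68

Ending inventory = $17,638.68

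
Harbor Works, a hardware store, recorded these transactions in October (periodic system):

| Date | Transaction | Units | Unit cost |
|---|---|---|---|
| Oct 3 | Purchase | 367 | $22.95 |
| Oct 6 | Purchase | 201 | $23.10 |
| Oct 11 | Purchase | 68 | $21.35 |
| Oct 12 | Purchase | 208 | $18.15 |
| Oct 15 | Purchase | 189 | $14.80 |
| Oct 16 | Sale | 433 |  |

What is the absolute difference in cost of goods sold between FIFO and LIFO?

FIFO COGS: 367 @ $22.95 + 66 @ $23.10 = $9,947.25
LIFO COGS: 189 @ $14.80 + 208 @ $18.15 + 36 @ $21.35 = $7,341.00
Difference = |$9,947.25 − $7,341.00| = $2,606.25

$2,606.25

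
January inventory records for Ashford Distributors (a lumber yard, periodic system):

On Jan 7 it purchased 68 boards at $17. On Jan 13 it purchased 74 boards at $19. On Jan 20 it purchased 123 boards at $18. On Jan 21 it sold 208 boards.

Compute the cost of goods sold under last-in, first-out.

Jan 21, 208 sold [LIFO — newest first]: 123 @ $18 + 74 @ $19 + 11 @ $17 = $3,807
Ending inventory: 57 @ $17 = $969

COGS = $3,807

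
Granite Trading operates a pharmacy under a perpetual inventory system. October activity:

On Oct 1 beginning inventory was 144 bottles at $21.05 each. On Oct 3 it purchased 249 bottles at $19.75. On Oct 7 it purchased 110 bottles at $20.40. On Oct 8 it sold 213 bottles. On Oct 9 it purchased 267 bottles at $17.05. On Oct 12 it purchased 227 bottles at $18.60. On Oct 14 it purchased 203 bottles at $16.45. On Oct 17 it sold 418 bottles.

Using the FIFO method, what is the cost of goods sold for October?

COGS = $12,375.35

Oct 8, 213 sold [FIFO — oldest first]: 144 @ $21.05 + 69 @ $19.75 = $4,393.95
Oct 17, 418 sold [FIFO — oldest first]: 180 @ $19.75 + 110 @ $20.40 + 128 @ $17.05 = $7,981.40
Total COGS = $4,393.95 + $7,981.40 = $12,375.35
Ending inventory: 139 @ $17.05 + 227 @ $18.60 + 203 @ $16.45 = $9,931.50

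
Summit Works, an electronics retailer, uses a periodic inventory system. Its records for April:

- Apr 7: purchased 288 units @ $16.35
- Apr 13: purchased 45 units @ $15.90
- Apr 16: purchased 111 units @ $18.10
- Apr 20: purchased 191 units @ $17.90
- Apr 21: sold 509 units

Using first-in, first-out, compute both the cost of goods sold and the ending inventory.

COGS = $8,596.90; ending inventory = $2,255.40

Apr 21, 509 sold [FIFO — oldest first]: 288 @ $16.35 + 45 @ $15.90 + 111 @ $18.10 + 65 @ $17.90 = $8,596.90
Ending inventory: 126 @ $17.90 = $2,255.40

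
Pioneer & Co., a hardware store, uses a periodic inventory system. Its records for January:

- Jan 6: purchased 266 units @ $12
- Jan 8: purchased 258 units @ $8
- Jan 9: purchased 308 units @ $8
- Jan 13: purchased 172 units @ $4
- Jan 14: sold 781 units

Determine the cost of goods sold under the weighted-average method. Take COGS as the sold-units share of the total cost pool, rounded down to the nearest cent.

Jan 14, sell 781: 781/1004 × $8,408.00 → $6,540.48
Ending inventory (cost pool remaining) = $1,867.52

COGS = $6,540.48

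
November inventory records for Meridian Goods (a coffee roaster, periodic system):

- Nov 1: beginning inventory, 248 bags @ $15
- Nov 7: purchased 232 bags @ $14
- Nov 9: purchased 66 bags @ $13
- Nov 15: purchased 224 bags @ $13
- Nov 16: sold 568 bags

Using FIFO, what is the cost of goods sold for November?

Nov 16, 568 sold [FIFO — oldest first]: 248 @ $15 + 232 @ $14 + 66 @ $13 + 22 @ $13 = $8,112
Ending inventory: 202 @ $13 = $2,626

COGS = $8,112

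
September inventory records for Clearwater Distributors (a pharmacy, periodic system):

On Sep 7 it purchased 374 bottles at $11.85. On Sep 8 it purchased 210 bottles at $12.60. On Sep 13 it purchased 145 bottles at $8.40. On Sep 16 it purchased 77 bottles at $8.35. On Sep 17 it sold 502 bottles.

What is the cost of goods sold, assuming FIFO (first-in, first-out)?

COGS = $6,044.70

Sep 17, 502 sold [FIFO — oldest first]: 374 @ $11.85 + 128 @ $12.60 = $6,044.70
Ending inventory: 82 @ $12.60 + 145 @ $8.40 + 77 @ $8.35 = $2,894.15
Check: goods available $8,938.85 = COGS $6,044.70 + ending $2,894.15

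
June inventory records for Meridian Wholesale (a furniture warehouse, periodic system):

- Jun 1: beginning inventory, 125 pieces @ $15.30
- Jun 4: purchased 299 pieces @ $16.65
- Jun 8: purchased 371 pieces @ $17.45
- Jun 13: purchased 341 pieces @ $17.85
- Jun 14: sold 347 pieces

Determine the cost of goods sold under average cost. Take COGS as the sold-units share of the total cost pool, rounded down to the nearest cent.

COGS = $5,941.65

Jun 14, sell 347: 347/1136 × $19,451.65 → $5,941.65
Ending inventory (cost pool remaining) = $13,510.00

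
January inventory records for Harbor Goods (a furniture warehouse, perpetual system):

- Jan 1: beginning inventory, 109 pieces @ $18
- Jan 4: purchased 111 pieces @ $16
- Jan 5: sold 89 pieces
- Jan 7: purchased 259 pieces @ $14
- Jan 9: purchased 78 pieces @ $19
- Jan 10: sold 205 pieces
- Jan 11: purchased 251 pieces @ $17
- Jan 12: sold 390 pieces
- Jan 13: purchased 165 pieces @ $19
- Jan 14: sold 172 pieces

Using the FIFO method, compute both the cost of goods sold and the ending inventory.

Jan 5, 89 sold [FIFO — oldest first]: 89 @ $18 = $1,602
Jan 10, 205 sold [FIFO — oldest first]: 20 @ $18 + 111 @ $16 + 74 @ $14 = $3,172
Jan 12, 390 sold [FIFO — oldest first]: 185 @ $14 + 78 @ $19 + 127 @ $17 = $6,231
Jan 14, 172 sold [FIFO — oldest first]: 124 @ $17 + 48 @ $19 = $3,020
Total COGS = $1,602 + $3,172 + $6,231 + $3,020 = $14,025
Ending inventory: 117 @ $19 = $2,223

COGS = $14,025; ending inventory = $2,223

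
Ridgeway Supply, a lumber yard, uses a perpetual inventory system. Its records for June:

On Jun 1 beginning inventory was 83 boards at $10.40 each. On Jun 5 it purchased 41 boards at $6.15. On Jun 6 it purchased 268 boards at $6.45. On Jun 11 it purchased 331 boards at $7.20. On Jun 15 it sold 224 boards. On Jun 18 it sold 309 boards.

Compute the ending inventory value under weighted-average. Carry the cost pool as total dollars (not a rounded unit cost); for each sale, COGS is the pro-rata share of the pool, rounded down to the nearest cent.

After Jun 1: 83 on hand, pool $863.20 (≈ $10.4000 each)
After Jun 5: 124 on hand, pool $1,115.35 (≈ $8.9948 each)
After Jun 6: 392 on hand, pool $2,843.95 (≈ $7.2550 each)
After Jun 11: 723 on hand, pool $5,227.15 (≈ $7.2298 each)
Jun 15, sell 224: 224/723 × $5,227.15 → $1,619.47
Jun 18, sell 309: 309/499 × $3,607.68 → $2,234.01
Total COGS = $1,619.47 + $2,234.01 = $3,853.48
Ending inventory (cost pool remaining) = $1,373.67

Ending inventory = $1,373.67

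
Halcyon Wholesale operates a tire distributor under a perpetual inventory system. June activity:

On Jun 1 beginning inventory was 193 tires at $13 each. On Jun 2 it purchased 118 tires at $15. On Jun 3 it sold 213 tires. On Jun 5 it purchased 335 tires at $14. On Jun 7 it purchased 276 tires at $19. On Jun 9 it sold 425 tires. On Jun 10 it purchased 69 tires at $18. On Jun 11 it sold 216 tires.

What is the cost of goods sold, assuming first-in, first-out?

COGS = $12,921

Jun 3, 213 sold [FIFO — oldest first]: 193 @ $13 + 20 @ $15 = $2,809
Jun 9, 425 sold [FIFO — oldest first]: 98 @ $15 + 327 @ $14 = $6,048
Jun 11, 216 sold [FIFO — oldest first]: 8 @ $14 + 208 @ $19 = $4,064
Total COGS = $2,809 + $6,048 + $4,064 = $12,921
Ending inventory: 68 @ $19 + 69 @ $18 = $2,534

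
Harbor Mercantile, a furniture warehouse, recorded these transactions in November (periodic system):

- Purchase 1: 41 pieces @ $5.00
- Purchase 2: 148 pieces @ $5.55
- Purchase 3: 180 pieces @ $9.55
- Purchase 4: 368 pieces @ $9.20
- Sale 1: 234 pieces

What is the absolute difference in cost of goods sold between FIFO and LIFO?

FIFO COGS: 41 @ $5.00 + 148 @ $5.55 + 45 @ $9.55 = $1,456.15
LIFO COGS: 234 @ $9.20 = $2,152.80
Difference = |$1,456.15 − $2,152.80| = $696.65

$696.65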